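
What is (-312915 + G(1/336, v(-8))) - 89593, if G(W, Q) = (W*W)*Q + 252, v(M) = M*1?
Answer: -5676636673/14112 ≈ -4.0226e+5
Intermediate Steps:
v(M) = M
G(W, Q) = 252 + Q*W² (G(W, Q) = W²*Q + 252 = Q*W² + 252 = 252 + Q*W²)
(-312915 + G(1/336, v(-8))) - 89593 = (-312915 + (252 - 8*(1/336)²)) - 89593 = (-312915 + (252 - 8*1/112896)) - 89593 = (-312915 + (252 - 1/14112)) - 89593 = (-312915 + 3556223/14112) - 89593 = -4412300257/14112 - 89593 = -5676636673/14112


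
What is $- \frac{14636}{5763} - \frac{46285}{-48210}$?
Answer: $- \frac{9752469}{6174094} \approx -1.5796$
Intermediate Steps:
$- \frac{14636}{5763} - \frac{46285}{-48210} = \left(-14636\right) \frac{1}{5763} - - \frac{9257}{9642} = - \frac{14636}{5763} + \frac{9257}{9642} = - \frac{9752469}{6174094}$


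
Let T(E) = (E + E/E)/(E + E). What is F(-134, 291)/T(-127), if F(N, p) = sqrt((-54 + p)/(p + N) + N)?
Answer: 127*I*sqrt(3265757)/9891 ≈ 23.204*I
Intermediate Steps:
T(E) = (1 + E)/(2*E) (T(E) = (E + 1)/((2*E)) = (1 + E)*(1/(2*E)) = (1 + E)/(2*E))
F(N, p) = sqrt(N + (-54 + p)/(N + p)) (F(N, p) = sqrt((-54 + p)/(N + p) + N) = sqrt(N + (-54 + p)/(N + p)))
F(-134, 291)/T(-127) = sqrt((-54 + 291 - 134*(-134 + 291))/(-134 + 291))/(((1/2)*(1 - 127)/(-127))) = sqrt((-54 + 291 - 134*157)/157)/(((1/2)*(-1/127)*(-126))) = sqrt((-54 + 291 - 21038)/157)/(63/127) = sqrt((1/157)*(-20801))*(127/63) = sqrt(-20801/157)*(127/63) = (I*sqrt(3265757)/157)*(127/63) = 127*I*sqrt(3265757)/9891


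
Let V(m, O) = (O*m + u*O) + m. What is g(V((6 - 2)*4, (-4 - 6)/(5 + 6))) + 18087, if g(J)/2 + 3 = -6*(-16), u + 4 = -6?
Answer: 18273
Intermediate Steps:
u = -10 (u = -4 - 6 = -10)
V(m, O) = m - 10*O + O*m (V(m, O) = (O*m - 10*O) + m = (-10*O + O*m) + m = m - 10*O + O*m)
g(J) = 186 (g(J) = -6 + 2*(-6*(-16)) = -6 + 2*96 = -6 + 192 = 186)
g(V((6 - 2)*4, (-4 - 6)/(5 + 6))) + 18087 = 186 + 18087 = 18273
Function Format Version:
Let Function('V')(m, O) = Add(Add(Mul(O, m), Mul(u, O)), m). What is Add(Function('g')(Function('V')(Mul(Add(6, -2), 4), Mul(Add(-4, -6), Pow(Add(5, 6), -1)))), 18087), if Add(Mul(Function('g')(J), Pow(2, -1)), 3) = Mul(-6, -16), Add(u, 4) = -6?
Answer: 18273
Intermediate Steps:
u = -10 (u = Add(-4, -6) = -10)
Function('V')(m, O) = Add(m, Mul(-10, O), Mul(O, m)) (Function('V')(m, O) = Add(Add(Mul(O, m), Mul(-10, O)), m) = Add(Add(Mul(-10, O), Mul(O, m)), m) = Add(m, Mul(-10, O), Mul(O, m)))
Function('g')(J) = 186 (Function('g')(J) = Add(-6, Mul(2, Mul(-6, -16))) = Add(-6, Mul(2, 96)) = Add(-6, 192) = 186)
Add(Function('g')(Function('V')(Mul(Add(6, -2), 4), Mul(Add(-4, -6), Pow(Add(5, 6), -1)))), 18087) = Add(186, 18087) = 18273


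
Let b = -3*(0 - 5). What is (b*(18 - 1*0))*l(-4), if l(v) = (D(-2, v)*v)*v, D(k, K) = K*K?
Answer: 69120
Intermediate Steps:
D(k, K) = K**2
l(v) = v**4 (l(v) = (v**2*v)*v = v**3*v = v**4)
b = 15 (b = -3*(-5) = 15)
(b*(18 - 1*0))*l(-4) = (15*(18 - 1*0))*(-4)**4 = (15*(18 + 0))*256 = (15*18)*256 = 270*256 = 69120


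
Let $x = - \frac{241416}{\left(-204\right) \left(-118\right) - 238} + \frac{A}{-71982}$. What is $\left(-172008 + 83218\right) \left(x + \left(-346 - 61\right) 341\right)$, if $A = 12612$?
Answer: $\frac{1761913915019148670}{142968249} \approx 1.2324 \cdot 10^{10}$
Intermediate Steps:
$x = - \frac{1473183410}{142968249}$ ($x = - \frac{241416}{\left(-204\right) \left(-118\right) - 238} + \frac{12612}{-71982} = - \frac{241416}{24072 - 238} + 12612 \left(- \frac{1}{71982}\right) = - \frac{241416}{23834} - \frac{2102}{11997} = \left(-241416\right) \frac{1}{23834} - \frac{2102}{11997} = - \frac{120708}{11917} - \frac{2102}{11997} = - \frac{1473183410}{142968249} \approx -10.304$)
$\left(-172008 + 83218\right) \left(x + \left(-346 - 61\right) 341\right) = \left(-172008 + 83218\right) \left(- \frac{1473183410}{142968249} + \left(-346 - 61\right) 341\right) = - 88790 \left(- \frac{1473183410}{142968249} - 138787\right) = \left(-88790\right) \left(- \frac{19843607557373}{142968249}\right) = \frac{1761913915019148670}{142968249}$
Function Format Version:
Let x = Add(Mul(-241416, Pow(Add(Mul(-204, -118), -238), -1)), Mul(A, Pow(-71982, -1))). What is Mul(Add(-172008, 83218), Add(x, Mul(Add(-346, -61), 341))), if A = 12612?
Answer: Rational(1761913915019148670, 142968249) ≈ 1.2324e+10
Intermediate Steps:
x = Rational(-1473183410, 142968249) (x = Add(Mul(-241416, Pow(Add(Mul(-204, -118), -238), -1)), Mul(12612, Pow(-71982, -1))) = Add(Mul(-241416, Pow(Add(24072, -238), -1)), Mul(12612, Rational(-1, 71982))) = Add(Mul(-241416, Pow(23834, -1)), Rational(-2102, 11997)) = Add(Mul(-241416, Rational(1, 23834)), Rational(-2102, 11997)) = Add(Rational(-120708, 11917), Rational(-2102, 11997)) = Rational(-1473183410, 142968249) ≈ -10.304)
Mul(Add(-172008, 83218), Add(x, Mul(Add(-346, -61), 341))) = Mul(Add(-172008, 83218), Add(Rational(-1473183410, 142968249), Mul(Add(-346, -61), 341))) = Mul(-88790, Add(Rational(-1473183410, 142968249), Mul(-407, 341))) = Mul(-88790, Add(Rational(-1473183410, 142968249), -138787)) = Mul(-88790, Rational(-19843607557373, 142968249)) = Rational(1761913915019148670, 142968249)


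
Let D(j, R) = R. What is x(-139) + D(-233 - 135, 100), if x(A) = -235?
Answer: -135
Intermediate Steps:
x(-139) + D(-233 - 135, 100) = -235 + 100 = -135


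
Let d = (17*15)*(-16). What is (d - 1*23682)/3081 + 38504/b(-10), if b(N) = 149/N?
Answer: -396814926/153023 ≈ -2593.2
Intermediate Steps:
d = -4080 (d = 255*(-16) = -4080)
(d - 1*23682)/3081 + 38504/b(-10) = (-4080 - 1*23682)/3081 + 38504/((149/(-10))) = (-4080 - 23682)*(1/3081) + 38504/((149*(-⅒))) = -27762*1/3081 + 38504/(-149/10) = -9254/1027 + 38504*(-10/149) = -9254/1027 - 385040/149 = -396814926/153023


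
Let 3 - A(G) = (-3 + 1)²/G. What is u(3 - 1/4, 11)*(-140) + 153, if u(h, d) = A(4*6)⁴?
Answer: -2873663/324 ≈ -8869.3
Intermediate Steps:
A(G) = 3 - 4/G (A(G) = 3 - (-3 + 1)²/G = 3 - (-2)²/G = 3 - 4/G)
u(h, d) = 83521/1296 (u(h, d) = (3 - 4/(4*6))⁴ = (3 - 4/24)⁴ = (3 - 4*1/24)⁴ = (3 - ⅙)⁴ = (17/6)⁴ = 83521/1296)
u(3 - 1/4, 11)*(-140) + 153 = (83521/1296)*(-140) + 153 = -2923235/324 + 153 = -2873663/324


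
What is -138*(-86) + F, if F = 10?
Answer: 11878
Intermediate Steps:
-138*(-86) + F = -138*(-86) + 10 = 11868 + 10 = 11878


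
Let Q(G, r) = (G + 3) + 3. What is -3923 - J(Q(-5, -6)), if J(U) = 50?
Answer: -3973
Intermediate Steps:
Q(G, r) = 6 + G (Q(G, r) = (3 + G) + 3 = 6 + G)
-3923 - J(Q(-5, -6)) = -3923 - 1*50 = -3923 - 50 = -3973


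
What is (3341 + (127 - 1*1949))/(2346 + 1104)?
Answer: 1519/3450 ≈ 0.44029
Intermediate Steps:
(3341 + (127 - 1*1949))/(2346 + 1104) = (3341 + (127 - 1949))/3450 = (3341 - 1822)*(1/3450) = 1519*(1/3450) = 1519/3450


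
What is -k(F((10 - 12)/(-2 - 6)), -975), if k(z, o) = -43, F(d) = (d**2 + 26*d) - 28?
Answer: 43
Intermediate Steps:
F(d) = -28 + d**2 + 26*d
-k(F((10 - 12)/(-2 - 6)), -975) = -1*(-43) = 43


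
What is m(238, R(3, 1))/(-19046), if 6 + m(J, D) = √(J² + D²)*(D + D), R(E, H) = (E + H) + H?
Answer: 3/9523 - 5*√56669/9523 ≈ -0.12467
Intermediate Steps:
R(E, H) = E + 2*H
m(J, D) = -6 + 2*D*√(D² + J²) (m(J, D) = -6 + √(J² + D²)*(D + D) = -6 + √(D² + J²)*(2*D) = -6 + 2*D*√(D² + J²))
m(238, R(3, 1))/(-19046) = (-6 + 2*(3 + 2*1)*√((3 + 2*1)² + 238²))/(-19046) = (-6 + 2*(3 + 2)*√((3 + 2)² + 56644))*(-1/19046) = (-6 + 2*5*√(5² + 56644))*(-1/19046) = (-6 + 2*5*√(25 + 56644))*(-1/19046) = (-6 + 2*5*√56669)*(-1/19046) = (-6 + 10*√56669)*(-1/19046) = 3/9523 - 5*√56669/9523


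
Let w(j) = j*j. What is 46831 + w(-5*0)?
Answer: 46831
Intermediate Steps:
w(j) = j**2
46831 + w(-5*0) = 46831 + (-5*0)**2 = 46831 + 0**2 = 46831 + 0 = 46831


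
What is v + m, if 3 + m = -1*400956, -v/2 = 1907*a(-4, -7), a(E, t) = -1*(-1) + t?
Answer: -378075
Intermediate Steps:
a(E, t) = 1 + t
v = 22884 (v = -3814*(1 - 7) = -3814*(-6) = -2*(-11442) = 22884)
m = -400959 (m = -3 - 1*400956 = -3 - 400956 = -400959)
v + m = 22884 - 400959 = -378075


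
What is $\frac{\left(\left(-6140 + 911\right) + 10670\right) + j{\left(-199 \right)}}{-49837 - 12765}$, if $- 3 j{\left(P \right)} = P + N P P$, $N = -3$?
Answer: $- \frac{135325}{187806} \approx -0.72056$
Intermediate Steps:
$j{\left(P \right)} = P^{2} - \frac{P}{3}$ ($j{\left(P \right)} = - \frac{P + - 3 P P}{3} = - \frac{P - 3 P^{2}}{3} = P^{2} - \frac{P}{3}$)
$\frac{\left(\left(-6140 + 911\right) + 10670\right) + j{\left(-199 \right)}}{-49837 - 12765} = \frac{\left(\left(-6140 + 911\right) + 10670\right) - 199 \left(- \frac{1}{3} - 199\right)}{-49837 - 12765} = \frac{\left(-5229 + 10670\right) - - \frac{119002}{3}}{-62602} = \left(5441 + \frac{119002}{3}\right) \left(- \frac{1}{62602}\right) = \frac{135325}{3} \left(- \frac{1}{62602}\right) = - \frac{135325}{187806}$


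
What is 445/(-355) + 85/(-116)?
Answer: -16359/8236 ≈ -1.9863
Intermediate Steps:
445/(-355) + 85/(-116) = 445*(-1/355) + 85*(-1/116) = -89/71 - 85/116 = -16359/8236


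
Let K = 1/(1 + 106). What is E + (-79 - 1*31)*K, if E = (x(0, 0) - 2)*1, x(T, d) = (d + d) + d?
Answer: -324/107 ≈ -3.0280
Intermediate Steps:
x(T, d) = 3*d (x(T, d) = 2*d + d = 3*d)
E = -2 (E = (3*0 - 2)*1 = (0 - 2)*1 = -2*1 = -2)
K = 1/107 ≈ 0.0093458
E + (-79 - 1*31)*K = -2 + (-79 - 1*31)*(1/107) = -2 + (-79 - 31)*(1/107) = -2 - 110*1/107 = -2 - 110/107 = -324/107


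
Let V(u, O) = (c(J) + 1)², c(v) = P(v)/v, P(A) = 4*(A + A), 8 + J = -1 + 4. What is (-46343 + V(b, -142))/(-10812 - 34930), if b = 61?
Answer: 23131/22871 ≈ 1.0114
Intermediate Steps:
J = -5 (J = -8 + (-1 + 4) = -8 + 3 = -5)
P(A) = 8*A (P(A) = 4*(2*A) = 8*A)
c(v) = 8 (c(v) = (8*v)/v = 8)
V(u, O) = 81 (V(u, O) = (8 + 1)² = 9² = 81)
(-46343 + V(b, -142))/(-10812 - 34930) = (-46343 + 81)/(-10812 - 34930) = -46262/(-45742) = -46262*(-1/45742) = 23131/22871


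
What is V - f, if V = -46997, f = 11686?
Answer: -58683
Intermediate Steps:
V - f = -46997 - 1*11686 = -46997 - 11686 = -58683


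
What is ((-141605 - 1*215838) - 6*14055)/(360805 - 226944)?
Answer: -441773/133861 ≈ -3.3002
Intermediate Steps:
((-141605 - 1*215838) - 6*14055)/(360805 - 226944) = ((-141605 - 215838) - 84330)/133861 = (-357443 - 84330)*(1/133861) = -441773*1/133861 = -441773/133861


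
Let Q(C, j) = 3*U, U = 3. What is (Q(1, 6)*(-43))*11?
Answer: -4257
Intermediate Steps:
Q(C, j) = 9 (Q(C, j) = 3*3 = 9)
(Q(1, 6)*(-43))*11 = (9*(-43))*11 = -387*11 = -4257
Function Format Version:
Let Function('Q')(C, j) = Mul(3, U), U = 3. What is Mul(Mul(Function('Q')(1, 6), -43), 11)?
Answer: -4257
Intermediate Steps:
Function('Q')(C, j) = 9 (Function('Q')(C, j) = Mul(3, 3) = 9)
Mul(Mul(Function('Q')(1, 6), -43), 11) = Mul(Mul(9, -43), 11) = Mul(-387, 11) = -4257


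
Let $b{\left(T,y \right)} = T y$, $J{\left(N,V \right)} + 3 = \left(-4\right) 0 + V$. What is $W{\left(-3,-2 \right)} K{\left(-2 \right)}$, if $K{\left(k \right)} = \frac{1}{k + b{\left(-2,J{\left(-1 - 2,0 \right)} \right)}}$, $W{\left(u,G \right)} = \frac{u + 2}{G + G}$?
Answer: $\frac{1}{16} \approx 0.0625$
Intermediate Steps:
$J{\left(N,V \right)} = -3 + V$ ($J{\left(N,V \right)} = -3 + \left(\left(-4\right) 0 + V\right) = -3 + \left(0 + V\right) = -3 + V$)
$W{\left(u,G \right)} = \frac{2 + u}{2 G}$
$K{\left(k \right)} = \frac{1}{6 + k}$ ($K{\left(k \right)} = \frac{1}{k - 2 \left(-3 + 0\right)} = \frac{1}{k - -6} = \frac{1}{k + 6} = \frac{1}{6 + k}$)
$W{\left(-3,-2 \right)} K{\left(-2 \right)} = \frac{\frac{1}{2} \frac{1}{-2} \left(2 - 3\right)}{6 - 2} = \frac{\frac{1}{2} \left(- \frac{1}{2}\right) \left(-1\right)}{4} = \frac{1}{4} \cdot \frac{1}{4} = \frac{1}{16}$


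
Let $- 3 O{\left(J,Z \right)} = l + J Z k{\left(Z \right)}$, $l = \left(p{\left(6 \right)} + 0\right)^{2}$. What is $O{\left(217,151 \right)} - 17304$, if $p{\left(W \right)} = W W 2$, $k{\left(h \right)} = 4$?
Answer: $- \frac{188164}{3} \approx -62721.0$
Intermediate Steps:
$p{\left(W \right)} = 2 W^{2}$ ($p{\left(W \right)} = W^{2} \cdot 2 = 2 W^{2}$)
$l = 5184$ ($l = \left(2 \cdot 6^{2} + 0\right)^{2} = \left(2 \cdot 36 + 0\right)^{2} = \left(72 + 0\right)^{2} = 72^{2} = 5184$)
$O{\left(J,Z \right)} = -1728 - \frac{4 J Z}{3}$ ($O{\left(J,Z \right)} = - \frac{5184 + J Z 4}{3} = - \frac{5184 + 4 J Z}{3} = -1728 - \frac{4 J Z}{3}$)
$O{\left(217,151 \right)} - 17304 = \left(-1728 - \frac{868}{3} \cdot 151\right) - 17304 = \left(-1728 - \frac{131068}{3}\right) - 17304 = - \frac{136252}{3} - 17304 = - \frac{188164}{3}$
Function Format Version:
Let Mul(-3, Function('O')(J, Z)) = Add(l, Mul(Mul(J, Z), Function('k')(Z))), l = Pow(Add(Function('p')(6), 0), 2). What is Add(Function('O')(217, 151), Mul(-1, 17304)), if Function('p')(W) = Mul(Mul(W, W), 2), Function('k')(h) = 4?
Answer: Rational(-188164, 3) ≈ -62721.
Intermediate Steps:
Function('p')(W) = Mul(2, Pow(W, 2)) (Function('p')(W) = Mul(Pow(W, 2), 2) = Mul(2, Pow(W, 2)))
l = 5184 (l = Pow(Add(Mul(2, Pow(6, 2)), 0), 2) = Pow(Add(Mul(2, 36), 0), 2) = Pow(Add(72, 0), 2) = Pow(72, 2) = 5184)
Function('O')(J, Z) = Add(-1728, Mul(Rational(-4, 3), J, Z)) (Function('O')(J, Z) = Mul(Rational(-1, 3), Add(5184, Mul(Mul(J, Z), 4))) = Mul(Rational(-1, 3), Add(5184, Mul(4, J, Z))) = Add(-1728, Mul(Rational(-4, 3), J, Z)))
Add(Function('O')(217, 151), Mul(-1, 17304)) = Add(Add(-1728, Mul(Rational(-4, 3), 217, 151)), Mul(-1, 17304)) = Add(Add(-1728, Rational(-131068, 3)), -17304) = Add(Rational(-136252, 3), -17304) = Rational(-188164, 3)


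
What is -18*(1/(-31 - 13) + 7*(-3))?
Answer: 8325/22 ≈ 378.41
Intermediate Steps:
-18*(1/(-31 - 13) + 7*(-3)) = -18*(1/(-44) - 21) = -18*(-1/44 - 21) = -18*(-925/44) = 8325/22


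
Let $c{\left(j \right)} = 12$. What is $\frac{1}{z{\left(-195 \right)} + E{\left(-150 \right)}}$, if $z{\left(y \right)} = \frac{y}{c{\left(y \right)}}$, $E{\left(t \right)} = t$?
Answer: $- \frac{4}{665} \approx -0.006015$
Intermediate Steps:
$z{\left(y \right)} = \frac{y}{12}$
$\frac{1}{z{\left(-195 \right)} + E{\left(-150 \right)}} = \frac{1}{\frac{1}{12} \left(-195\right) - 150} = \frac{1}{- \frac{65}{4} - 150} = \frac{1}{- \frac{665}{4}} = - \frac{4}{665}$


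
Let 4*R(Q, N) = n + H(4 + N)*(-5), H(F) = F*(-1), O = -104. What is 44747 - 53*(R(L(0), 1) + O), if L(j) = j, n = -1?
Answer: 49941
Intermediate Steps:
H(F) = -F
R(Q, N) = 19/4 + 5*N/4 (R(Q, N) = (-1 - (4 + N)*(-5))/4 = (-1 + (-4 - N)*(-5))/4 = (-1 + (20 + 5*N))/4 = (19 + 5*N)/4 = 19/4 + 5*N/4)
44747 - 53*(R(L(0), 1) + O) = 44747 - 53*((19/4 + (5/4)*1) - 104) = 44747 - 53*((19/4 + 5/4) - 104) = 44747 - 53*(6 - 104) = 44747 - 53*(-98) = 44747 - 1*(-5194) = 44747 + 5194 = 49941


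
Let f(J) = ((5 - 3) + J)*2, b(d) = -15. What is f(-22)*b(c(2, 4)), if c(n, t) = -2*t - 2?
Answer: 600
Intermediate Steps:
c(n, t) = -2 - 2*t
f(J) = 4 + 2*J (f(J) = (2 + J)*2 = 4 + 2*J)
f(-22)*b(c(2, 4)) = (4 + 2*(-22))*(-15) = (4 - 44)*(-15) = -40*(-15) = 600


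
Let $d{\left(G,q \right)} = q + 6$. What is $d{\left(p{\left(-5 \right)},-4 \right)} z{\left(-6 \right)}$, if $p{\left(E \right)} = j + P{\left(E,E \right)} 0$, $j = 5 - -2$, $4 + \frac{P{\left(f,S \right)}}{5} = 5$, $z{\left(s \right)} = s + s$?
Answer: $-24$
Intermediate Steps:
$z{\left(s \right)} = 2 s$
$P{\left(f,S \right)} = 5$ ($P{\left(f,S \right)} = -20 + 5 \cdot 5 = -20 + 25 = 5$)
$j = 7$ ($j = 5 + 2 = 7$)
$p{\left(E \right)} = 7$ ($p{\left(E \right)} = 7 + 5 \cdot 0 = 7 + 0 = 7$)
$d{\left(G,q \right)} = 6 + q$
$d{\left(p{\left(-5 \right)},-4 \right)} z{\left(-6 \right)} = \left(6 - 4\right) 2 \left(-6\right) = 2 \left(-12\right) = -24$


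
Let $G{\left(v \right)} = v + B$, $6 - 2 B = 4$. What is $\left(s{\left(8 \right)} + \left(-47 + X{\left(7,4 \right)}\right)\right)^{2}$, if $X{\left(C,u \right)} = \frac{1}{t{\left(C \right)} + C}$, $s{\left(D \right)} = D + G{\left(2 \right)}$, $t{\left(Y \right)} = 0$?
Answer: $\frac{63001}{49} \approx 1285.7$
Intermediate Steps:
$B = 1$ ($B = 3 - 2 = 1$)
$G{\left(v \right)} = 1 + v$ ($G{\left(v \right)} = v + 1 = 1 + v$)
$s{\left(D \right)} = 3 + D$ ($s{\left(D \right)} = D + \left(1 + 2\right) = D + 3 = 3 + D$)
$X{\left(C,u \right)} = \frac{1}{C}$ ($X{\left(C,u \right)} = \frac{1}{0 + C} = \frac{1}{C}$)
$\left(s{\left(8 \right)} + \left(-47 + X{\left(7,4 \right)}\right)\right)^{2} = \left(\left(3 + 8\right) - \left(47 - \frac{1}{7}\right)\right)^{2} = \left(11 + \left(-47 + \frac{1}{7}\right)\right)^{2} = \left(11 - \frac{328}{7}\right)^{2} = \left(- \frac{251}{7}\right)^{2} = \frac{63001}{49}$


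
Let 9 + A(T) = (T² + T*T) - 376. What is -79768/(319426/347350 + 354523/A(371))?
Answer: -1904171301568900/52738203293 ≈ -36106.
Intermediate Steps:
A(T) = -385 + 2*T² (A(T) = -9 + ((T² + T*T) - 376) = -9 + ((T² + T²) - 376) = -9 + (2*T² - 376) = -9 + (-376 + 2*T²) = -385 + 2*T²)
-79768/(319426/347350 + 354523/A(371)) = -79768/(319426/347350 + 354523/(-385 + 2*371²)) = -79768/(319426*(1/347350) + 354523/(-385 + 2*137641)) = -79768/(159713/173675 + 354523/(-385 + 275282)) = -79768/(159713/173675 + 354523/274897) = -79768/105476406586/47742736475 = -79768*47742736475/105476406586 = -1904171301568900/52738203293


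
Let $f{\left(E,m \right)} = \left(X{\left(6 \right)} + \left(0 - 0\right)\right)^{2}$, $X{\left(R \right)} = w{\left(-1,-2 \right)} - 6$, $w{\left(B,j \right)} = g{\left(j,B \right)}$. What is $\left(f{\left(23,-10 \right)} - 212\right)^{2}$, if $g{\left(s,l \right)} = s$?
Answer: $21904$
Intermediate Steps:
$w{\left(B,j \right)} = j$
$X{\left(R \right)} = -8$ ($X{\left(R \right)} = -2 - 6 = -8$)
$f{\left(E,m \right)} = 64$ ($f{\left(E,m \right)} = \left(-8 + \left(0 - 0\right)\right)^{2} = \left(-8 + \left(0 + 0\right)\right)^{2} = \left(-8 + 0\right)^{2} = \left(-8\right)^{2} = 64$)
$\left(f{\left(23,-10 \right)} - 212\right)^{2} = \left(64 - 212\right)^{2} = \left(-148\right)^{2} = 21904$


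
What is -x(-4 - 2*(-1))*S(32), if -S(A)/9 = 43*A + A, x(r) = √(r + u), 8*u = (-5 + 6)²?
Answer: 3168*I*√30 ≈ 17352.0*I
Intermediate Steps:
u = ⅛ (u = (-5 + 6)²/8 = (⅛)*1² = (⅛)*1 = ⅛ ≈ 0.12500)
x(r) = √(⅛ + r) (x(r) = √(r + ⅛) = √(⅛ + r))
S(A) = -396*A (S(A) = -9*(43*A + A) = -396*A)
-x(-4 - 2*(-1))*S(32) = -√(2 + 16*(-4 - 2*(-1)))/4*(-396*32) = -√(2 + 16*(-4 + 2))/4*(-12672) = -√(2 + 16*(-2))/4*(-12672) = -√(2 - 32)/4*(-12672) = -√(-30)/4*(-12672) = -(I*√30)/4*(-12672) = -I*√30/4*(-12672) = -(-3168)*I*√30 = 3168*I*√30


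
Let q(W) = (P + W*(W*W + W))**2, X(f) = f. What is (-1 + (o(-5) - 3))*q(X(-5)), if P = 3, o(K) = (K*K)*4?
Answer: 903264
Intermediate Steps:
o(K) = 4*K**2 (o(K) = K**2*4 = 4*K**2)
q(W) = (3 + W*(W + W**2))**2 (q(W) = (3 + W*(W*W + W))**2 = (3 + W*(W**2 + W))**2 = (3 + W*(W + W**2))**2)
(-1 + (o(-5) - 3))*q(X(-5)) = (-1 + (4*(-5)**2 - 3))*(3 + (-5)**2 + (-5)**3)**2 = (-1 + (4*25 - 3))*(3 + 25 - 125)**2 = (-1 + (100 - 3))*(-97)**2 = (-1 + 97)*9409 = 96*9409 = 903264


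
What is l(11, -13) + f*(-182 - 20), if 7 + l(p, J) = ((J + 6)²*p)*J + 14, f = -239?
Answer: 41278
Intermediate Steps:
l(p, J) = 7 + J*p*(6 + J)² (l(p, J) = -7 + (((J + 6)²*p)*J + 14) = -7 + (((6 + J)²*p)*J + 14) = -7 + ((p*(6 + J)²)*J + 14) = -7 + (J*p*(6 + J)² + 14) = -7 + (14 + J*p*(6 + J)²) = 7 + J*p*(6 + J)²)
l(11, -13) + f*(-182 - 20) = (7 - 13*11*(6 - 13)²) - 239*(-182 - 20) = (7 - 13*11*(-7)²) - 239*(-202) = (7 - 13*11*49) + 48278 = (7 - 7007) + 48278 = -7000 + 48278 = 41278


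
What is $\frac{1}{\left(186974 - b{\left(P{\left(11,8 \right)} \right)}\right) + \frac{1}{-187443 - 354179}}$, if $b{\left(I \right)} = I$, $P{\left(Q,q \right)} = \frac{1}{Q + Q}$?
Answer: $\frac{2978921}{556980639643} \approx 5.3483 \cdot 10^{-6}$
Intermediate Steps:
$P{\left(Q,q \right)} = \frac{1}{2 Q}$
$\frac{1}{\left(186974 - b{\left(P{\left(11,8 \right)} \right)}\right) + \frac{1}{-187443 - 354179}} = \frac{1}{\left(186974 - \frac{1}{2 \cdot 11}\right) + \frac{1}{-187443 - 354179}} = \frac{1}{\left(186974 - \frac{1}{2} \cdot \frac{1}{11}\right) + \frac{1}{-187443 - 354179}} = \frac{1}{\left(186974 - \frac{1}{22}\right) + \frac{1}{-541622}} = \frac{1}{\left(186974 - \frac{1}{22}\right) - \frac{1}{541622}} = \frac{1}{\frac{4113427}{22} - \frac{1}{541622}} = \frac{1}{\frac{556980639643}{2978921}} = \frac{2978921}{556980639643}$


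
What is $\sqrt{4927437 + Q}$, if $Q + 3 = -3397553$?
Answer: $\sqrt{1529881} \approx 1236.9$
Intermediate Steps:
$Q = -3397556$ ($Q = -3 - 3397553 = -3397556$)
$\sqrt{4927437 + Q} = \sqrt{4927437 - 3397556} = \sqrt{1529881}$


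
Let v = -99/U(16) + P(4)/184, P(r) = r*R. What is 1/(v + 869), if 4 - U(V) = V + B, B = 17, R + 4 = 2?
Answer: 667/581871 ≈ 0.0011463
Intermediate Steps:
R = -2 (R = -4 + 2 = -2)
U(V) = -13 - V (U(V) = 4 - (V + 17) = 4 - (17 + V) = 4 + (-17 - V) = -13 - V)
P(r) = -2*r (P(r) = r*(-2) = -2*r)
v = 2248/667 (v = -99/(-13 - 1*16) - 2*4/184 = -99/(-13 - 16) - 8*1/184 = -99/(-29) - 1/23 = -99*(-1/29) - 1/23 = 99/29 - 1/23 = 2248/667 ≈ 3.3703)
1/(v + 869) = 1/(2248/667 + 869) = 1/(581871/667) = 667/581871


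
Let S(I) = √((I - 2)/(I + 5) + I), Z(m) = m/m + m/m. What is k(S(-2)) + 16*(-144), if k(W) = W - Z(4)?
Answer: -2306 + I*√30/3 ≈ -2306.0 + 1.8257*I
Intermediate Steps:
Z(m) = 2 (Z(m) = 1 + 1 = 2)
S(I) = √(I + (-2 + I)/(5 + I)) (S(I) = √((-2 + I)/(5 + I) + I) = √(I + (-2 + I)/(5 + I)))
k(W) = -2 + W (k(W) = W - 1*2 = W - 2 = -2 + W)
k(S(-2)) + 16*(-144) = (-2 + √((-2 - 2 - 2*(5 - 2))/(5 - 2))) + 16*(-144) = (-2 + √((-2 - 2 - 2*3)/3)) - 2304 = (-2 + √((-2 - 2 - 6)/3)) - 2304 = (-2 + √((⅓)*(-10))) - 2304 = (-2 + √(-10/3)) - 2304 = (-2 + I*√30/3) - 2304 = -2306 + I*√30/3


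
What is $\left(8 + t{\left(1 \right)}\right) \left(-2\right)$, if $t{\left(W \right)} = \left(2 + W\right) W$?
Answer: $-22$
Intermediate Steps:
$t{\left(W \right)} = W \left(2 + W\right)$
$\left(8 + t{\left(1 \right)}\right) \left(-2\right) = \left(8 + 1 \left(2 + 1\right)\right) \left(-2\right) = \left(8 + 1 \cdot 3\right) \left(-2\right) = \left(8 + 3\right) \left(-2\right) = 11 \left(-2\right) = -22$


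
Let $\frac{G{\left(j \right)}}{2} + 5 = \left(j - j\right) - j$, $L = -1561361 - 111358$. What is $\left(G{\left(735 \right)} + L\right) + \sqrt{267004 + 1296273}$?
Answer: $-1674199 + \sqrt{1563277} \approx -1.6729 \cdot 10^{6}$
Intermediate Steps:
$L = -1672719$
$G{\left(j \right)} = -10 - 2 j$ ($G{\left(j \right)} = -10 + 2 \left(\left(j - j\right) - j\right) = -10 + 2 \left(0 - j\right) = -10 + 2 \left(- j\right) = -10 - 2 j$)
$\left(G{\left(735 \right)} + L\right) + \sqrt{267004 + 1296273} = \left(\left(-10 - 1470\right) - 1672719\right) + \sqrt{267004 + 1296273} = \left(\left(-10 - 1470\right) - 1672719\right) + \sqrt{1563277} = \left(-1480 - 1672719\right) + \sqrt{1563277} = -1674199 + \sqrt{1563277}$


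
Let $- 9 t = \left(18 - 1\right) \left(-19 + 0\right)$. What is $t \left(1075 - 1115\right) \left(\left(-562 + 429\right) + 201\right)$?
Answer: $- \frac{878560}{9} \approx -97618.0$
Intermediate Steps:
$t = \frac{323}{9}$ ($t = - \frac{\left(18 - 1\right) \left(-19 + 0\right)}{9} = - \frac{17 \left(-19\right)}{9} = \left(- \frac{1}{9}\right) \left(-323\right) = \frac{323}{9} \approx 35.889$)
$t \left(1075 - 1115\right) \left(\left(-562 + 429\right) + 201\right) = \frac{323 \left(1075 - 1115\right) \left(\left(-562 + 429\right) + 201\right)}{9} = \frac{323 \left(- 40 \left(-133 + 201\right)\right)}{9} = \frac{323 \left(\left(-40\right) 68\right)}{9} = \frac{323}{9} \left(-2720\right) = - \frac{878560}{9}$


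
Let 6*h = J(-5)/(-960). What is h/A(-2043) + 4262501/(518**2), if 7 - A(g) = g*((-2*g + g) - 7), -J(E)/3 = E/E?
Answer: 8510451526653481/535732049193600 ≈ 15.886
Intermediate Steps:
J(E) = -3 (J(E) = -3*E/E = -3*1 = -3)
A(g) = 7 - g*(-7 - g) (A(g) = 7 - g*((-2*g + g) - 7) = 7 - g*(-g - 7) = 7 - g*(-7 - g))
h = 1/1920 (h = (-3/(-960))/6 = (-1/960*(-3))/6 = (1/6)*(1/320) = 1/1920 ≈ 0.00052083)
h/A(-2043) + 4262501/(518**2) = 1/(1920*(7 + (-2043)**2 + 7*(-2043))) + 4262501/(518**2) = 1/(1920*(7 + 4173849 - 14301)) + 4262501/268324 = (1/1920)/4159555 + 4262501*(1/268324) = (1/1920)*(1/4159555) + 4262501/268324 = 1/7986345600 + 4262501/268324 = 8510451526653481/535732049193600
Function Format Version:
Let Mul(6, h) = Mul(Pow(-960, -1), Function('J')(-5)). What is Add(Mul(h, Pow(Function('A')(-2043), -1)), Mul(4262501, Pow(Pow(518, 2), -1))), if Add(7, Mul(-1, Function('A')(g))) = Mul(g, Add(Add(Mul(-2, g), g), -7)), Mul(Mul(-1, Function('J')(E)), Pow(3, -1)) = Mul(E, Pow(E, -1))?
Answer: Rational(8510451526653481, 535732049193600) ≈ 15.886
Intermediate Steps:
Function('J')(E) = -3 (Function('J')(E) = Mul(-3, Mul(E, Pow(E, -1))) = Mul(-3, 1) = -3)
Function('A')(g) = Add(7, Mul(-1, g, Add(-7, Mul(-1, g)))) (Function('A')(g) = Add(7, Mul(-1, Mul(g, Add(Add(Mul(-2, g), g), -7)))) = Add(7, Mul(-1, Mul(g, Add(Mul(-1, g), -7)))) = Add(7, Mul(-1, Mul(g, Add(-7, Mul(-1, g))))) = Add(7, Mul(-1, g, Add(-7, Mul(-1, g)))))
h = Rational(1, 1920) (h = Mul(Rational(1, 6), Mul(Pow(-960, -1), -3)) = Mul(Rational(1, 6), Mul(Rational(-1, 960), -3)) = Mul(Rational(1, 6), Rational(1, 320)) = Rational(1, 1920) ≈ 0.00052083)
Add(Mul(h, Pow(Function('A')(-2043), -1)), Mul(4262501, Pow(Pow(518, 2), -1))) = Add(Mul(Rational(1, 1920), Pow(Add(7, Pow(-2043, 2), Mul(7, -2043)), -1)), Mul(4262501, Pow(Pow(518, 2), -1))) = Add(Mul(Rational(1, 1920), Pow(Add(7, 4173849, -14301), -1)), Mul(4262501, Pow(268324, -1))) = Add(Mul(Rational(1, 1920), Pow(4159555, -1)), Mul(4262501, Rational(1, 268324))) = Add(Mul(Rational(1, 1920), Rational(1, 4159555)), Rational(4262501, 268324)) = Add(Rational(1, 7986345600), Rational(4262501, 268324)) = Rational(8510451526653481, 535732049193600)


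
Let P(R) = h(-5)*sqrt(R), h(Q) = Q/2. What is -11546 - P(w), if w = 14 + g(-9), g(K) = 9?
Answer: -11546 + 5*sqrt(23)/2 ≈ -11534.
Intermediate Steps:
w = 23 (w = 14 + 9 = 23)
h(Q) = Q/2 (h(Q) = Q*(1/2) = Q/2)
P(R) = -5*sqrt(R)/2 (P(R) = ((1/2)*(-5))*sqrt(R) = -5*sqrt(R)/2)
-11546 - P(w) = -11546 - (-5)*sqrt(23)/2 = -11546 + 5*sqrt(23)/2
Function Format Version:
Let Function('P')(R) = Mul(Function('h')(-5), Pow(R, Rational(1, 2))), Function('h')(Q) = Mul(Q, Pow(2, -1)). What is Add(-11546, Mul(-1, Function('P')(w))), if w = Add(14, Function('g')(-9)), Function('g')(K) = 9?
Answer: Add(-11546, Mul(Rational(5, 2), Pow(23, Rational(1, 2)))) ≈ -11534.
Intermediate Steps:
w = 23 (w = Add(14, 9) = 23)
Function('h')(Q) = Mul(Rational(1, 2), Q) (Function('h')(Q) = Mul(Q, Rational(1, 2)) = Mul(Rational(1, 2), Q))
Function('P')(R) = Mul(Rational(-5, 2), Pow(R, Rational(1, 2))) (Function('P')(R) = Mul(Mul(Rational(1, 2), -5), Pow(R, Rational(1, 2))) = Mul(Rational(-5, 2), Pow(R, Rational(1, 2))))
Add(-11546, Mul(-1, Function('P')(w))) = Add(-11546, Mul(-1, Mul(Rational(-5, 2), Pow(23, Rational(1, 2))))) = Add(-11546, Mul(Rational(5, 2), Pow(23, Rational(1, 2))))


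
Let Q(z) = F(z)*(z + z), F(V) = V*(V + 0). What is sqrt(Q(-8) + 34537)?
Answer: sqrt(33513) ≈ 183.07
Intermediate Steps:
F(V) = V**2 (F(V) = V*V = V**2)
Q(z) = 2*z**3 (Q(z) = z**2*(z + z) = z**2*(2*z) = 2*z**3)
sqrt(Q(-8) + 34537) = sqrt(2*(-8)**3 + 34537) = sqrt(2*(-512) + 34537) = sqrt(-1024 + 34537) = sqrt(33513)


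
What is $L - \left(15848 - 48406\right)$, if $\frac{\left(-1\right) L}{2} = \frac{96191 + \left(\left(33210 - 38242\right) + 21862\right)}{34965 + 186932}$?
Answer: $\frac{7224296484}{221897} \approx 32557.0$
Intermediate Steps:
$L = - \frac{226042}{221897}$ ($L = - 2 \frac{96191 + \left(\left(33210 - 38242\right) + 21862\right)}{34965 + 186932} = - 2 \frac{96191 + \left(-5032 + 21862\right)}{221897} = - 2 \left(96191 + 16830\right) \frac{1}{221897} = - 2 \cdot 113021 \cdot \frac{1}{221897} = \left(-2\right) \frac{113021}{221897} = - \frac{226042}{221897} \approx -1.0187$)
$L - \left(15848 - 48406\right) = - \frac{226042}{221897} - \left(15848 - 48406\right) = - \frac{226042}{221897} - -32558 = - \frac{226042}{221897} + 32558 = \frac{7224296484}{221897}$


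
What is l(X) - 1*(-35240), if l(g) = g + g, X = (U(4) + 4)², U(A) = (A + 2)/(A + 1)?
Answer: 882352/25 ≈ 35294.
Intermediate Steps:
U(A) = (2 + A)/(1 + A)
X = 676/25 (X = ((2 + 4)/(1 + 4) + 4)² = (6/5 + 4)² = (26/5)² = 676/25 ≈ 27.040)
l(g) = 2*g
l(X) - 1*(-35240) = 2*(676/25) - 1*(-35240) = 1352/25 + 35240 = 882352/25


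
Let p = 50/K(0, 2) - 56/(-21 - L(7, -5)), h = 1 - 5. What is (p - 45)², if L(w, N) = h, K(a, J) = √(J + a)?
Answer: 863931/289 - 35450*√2/17 ≈ 40.329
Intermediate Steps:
h = -4
L(w, N) = -4
p = 56/17 + 25*√2 (p = 50/(√(2 + 0)) - 56/(-21 - 1*(-4)) = 50/(√2) - 56/(-21 + 4) = 50*(√2/2) - 56/(-17) = 25*√2 - 56*(-1/17) = 25*√2 + 56/17 = 56/17 + 25*√2 ≈ 38.649)
(p - 45)² = ((56/17 + 25*√2) - 45)² = (-709/17 + 25*√2)²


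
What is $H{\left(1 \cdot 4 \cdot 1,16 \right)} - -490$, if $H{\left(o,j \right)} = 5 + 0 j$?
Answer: $495$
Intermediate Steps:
$H{\left(o,j \right)} = 5$ ($H{\left(o,j \right)} = 5 + 0 = 5$)
$H{\left(1 \cdot 4 \cdot 1,16 \right)} - -490 = 5 - -490 = 5 + 490 = 495$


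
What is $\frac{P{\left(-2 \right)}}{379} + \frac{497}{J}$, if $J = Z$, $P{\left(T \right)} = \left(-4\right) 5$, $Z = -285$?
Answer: $- \frac{194063}{108015} \approx -1.7966$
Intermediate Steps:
$P{\left(T \right)} = -20$
$J = -285$
$\frac{P{\left(-2 \right)}}{379} + \frac{497}{J} = - \frac{20}{379} + \frac{497}{-285} = \left(-20\right) \frac{1}{379} + 497 \left(- \frac{1}{285}\right) = - \frac{20}{379} - \frac{497}{285} = - \frac{194063}{108015}$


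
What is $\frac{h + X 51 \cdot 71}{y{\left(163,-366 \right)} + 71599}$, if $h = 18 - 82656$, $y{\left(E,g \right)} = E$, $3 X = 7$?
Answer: $- \frac{74189}{71762} \approx -1.0338$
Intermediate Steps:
$X = \frac{7}{3}$ ($X = \frac{1}{3} \cdot 7 = \frac{7}{3} \approx 2.3333$)
$h = -82638$ ($h = 18 - 82656 = -82638$)
$\frac{h + X 51 \cdot 71}{y{\left(163,-366 \right)} + 71599} = \frac{-82638 + \frac{7}{3} \cdot 51 \cdot 71}{163 + 71599} = \frac{-82638 + 119 \cdot 71}{71762} = \left(-82638 + 8449\right) \frac{1}{71762} = \left(-74189\right) \frac{1}{71762} = - \frac{74189}{71762}$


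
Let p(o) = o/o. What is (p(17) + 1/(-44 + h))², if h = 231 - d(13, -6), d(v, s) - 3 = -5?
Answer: 36100/35721 ≈ 1.0106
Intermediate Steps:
d(v, s) = -2 (d(v, s) = 3 - 5 = -2)
p(o) = 1
h = 233 (h = 231 - 1*(-2) = 231 + 2 = 233)
(p(17) + 1/(-44 + h))² = (1 + 1/(-44 + 233))² = (1 + 1/189)² = (190/189)² = 36100/35721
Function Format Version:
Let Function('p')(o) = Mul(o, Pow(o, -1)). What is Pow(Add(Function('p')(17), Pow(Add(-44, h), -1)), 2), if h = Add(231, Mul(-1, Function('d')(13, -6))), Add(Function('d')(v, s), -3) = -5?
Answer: Rational(36100, 35721) ≈ 1.0106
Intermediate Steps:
Function('d')(v, s) = -2 (Function('d')(v, s) = Add(3, -5) = -2)
Function('p')(o) = 1
h = 233 (h = Add(231, Mul(-1, -2)) = Add(231, 2) = 233)
Pow(Add(Function('p')(17), Pow(Add(-44, h), -1)), 2) = Pow(Add(1, Pow(Add(-44, 233), -1)), 2) = Pow(Add(1, Pow(189, -1)), 2) = Pow(Add(1, Rational(1, 189)), 2) = Pow(Rational(190, 189), 2) = Rational(36100, 35721)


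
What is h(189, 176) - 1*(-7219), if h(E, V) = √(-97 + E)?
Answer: 7219 + 2*√23 ≈ 7228.6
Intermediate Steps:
h(189, 176) - 1*(-7219) = √(-97 + 189) - 1*(-7219) = √92 + 7219 = 2*√23 + 7219 = 7219 + 2*√23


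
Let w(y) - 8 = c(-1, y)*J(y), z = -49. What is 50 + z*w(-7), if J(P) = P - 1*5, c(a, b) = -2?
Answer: -1518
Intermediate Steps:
J(P) = -5 + P (J(P) = P - 5 = -5 + P)
w(y) = 18 - 2*y (w(y) = 8 - 2*(-5 + y) = 8 + (10 - 2*y) = 18 - 2*y)
50 + z*w(-7) = 50 - 49*(18 - 2*(-7)) = 50 - 49*(18 + 14) = 50 - 49*32 = 50 - 1568 = -1518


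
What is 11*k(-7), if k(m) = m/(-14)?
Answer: 11/2 ≈ 5.5000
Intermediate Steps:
k(m) = -m/14 (k(m) = m*(-1/14) = -m/14)
11*k(-7) = 11*(-1/14*(-7)) = 11*(½) = 11/2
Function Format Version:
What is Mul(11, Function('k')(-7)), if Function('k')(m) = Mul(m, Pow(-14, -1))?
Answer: Rational(11, 2) ≈ 5.5000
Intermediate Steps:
Function('k')(m) = Mul(Rational(-1, 14), m) (Function('k')(m) = Mul(m, Rational(-1, 14)) = Mul(Rational(-1, 14), m))
Mul(11, Function('k')(-7)) = Mul(11, Mul(Rational(-1, 14), -7)) = Mul(11, Rational(1, 2)) = Rational(11, 2)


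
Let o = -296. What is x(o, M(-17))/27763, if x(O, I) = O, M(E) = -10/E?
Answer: -296/27763 ≈ -0.010662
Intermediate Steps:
x(o, M(-17))/27763 = -296/27763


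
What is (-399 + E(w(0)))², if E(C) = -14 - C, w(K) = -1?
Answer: 169744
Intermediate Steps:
(-399 + E(w(0)))² = (-399 + (-14 - 1*(-1)))² = (-399 + (-14 + 1))² = (-399 - 13)² = (-412)² = 169744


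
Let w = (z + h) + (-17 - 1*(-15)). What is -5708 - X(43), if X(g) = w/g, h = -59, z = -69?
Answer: -245314/43 ≈ -5705.0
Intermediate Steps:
w = -130 (w = (-69 - 59) + (-17 - 1*(-15)) = -128 + (-17 + 15) = -128 - 2 = -130)
X(g) = -130/g
-5708 - X(43) = -5708 - (-130)/43 = -5708 - 1*(-130/43) = -5708 + 130/43 = -245314/43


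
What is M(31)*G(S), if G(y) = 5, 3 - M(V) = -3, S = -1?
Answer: 30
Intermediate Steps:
M(V) = 6 (M(V) = 3 - 1*(-3) = 3 + 3 = 6)
M(31)*G(S) = 6*5 = 30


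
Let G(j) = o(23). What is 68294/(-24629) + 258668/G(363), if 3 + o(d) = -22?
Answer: -6372441522/615725 ≈ -10350.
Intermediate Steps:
o(d) = -25 (o(d) = -3 - 22 = -25)
G(j) = -25
68294/(-24629) + 258668/G(363) = 68294/(-24629) + 258668/(-25) = 68294*(-1/24629) + 258668*(-1/25) = -68294/24629 - 258668/25 = -6372441522/615725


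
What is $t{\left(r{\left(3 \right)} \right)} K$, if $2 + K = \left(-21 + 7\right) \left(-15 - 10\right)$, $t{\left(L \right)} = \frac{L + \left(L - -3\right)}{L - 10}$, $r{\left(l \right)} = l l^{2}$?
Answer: $\frac{19836}{17} \approx 1166.8$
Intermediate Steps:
$r{\left(l \right)} = l^{3}$
$t{\left(L \right)} = \frac{3 + 2 L}{-10 + L}$ ($t{\left(L \right)} = \frac{L + \left(L + 3\right)}{-10 + L} = \frac{L + \left(3 + L\right)}{-10 + L} = \frac{3 + 2 L}{-10 + L}$)
$K = 348$ ($K = -2 + \left(-21 + 7\right) \left(-15 - 10\right) = -2 - -350 = -2 + 350 = 348$)
$t{\left(r{\left(3 \right)} \right)} K = \frac{3 + 2 \cdot 3^{3}}{-10 + 3^{3}} \cdot 348 = \frac{3 + 2 \cdot 27}{-10 + 27} \cdot 348 = \frac{3 + 54}{17} \cdot 348 = \frac{1}{17} \cdot 57 \cdot 348 = \frac{57}{17} \cdot 348 = \frac{19836}{17}$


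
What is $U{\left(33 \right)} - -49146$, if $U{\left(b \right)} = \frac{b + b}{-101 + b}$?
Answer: $\frac{1670931}{34} \approx 49145.0$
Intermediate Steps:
$U{\left(b \right)} = \frac{2 b}{-101 + b}$
$U{\left(33 \right)} - -49146 = 2 \cdot 33 \frac{1}{-101 + 33} - -49146 = 2 \cdot 33 \frac{1}{-68} + 49146 = 2 \cdot 33 \left(- \frac{1}{68}\right) + 49146 = - \frac{33}{34} + 49146 = \frac{1670931}{34}$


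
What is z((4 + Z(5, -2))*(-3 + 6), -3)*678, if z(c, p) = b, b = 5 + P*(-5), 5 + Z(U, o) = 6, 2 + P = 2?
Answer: 3390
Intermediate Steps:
P = 0 (P = -2 + 2 = 0)
Z(U, o) = 1 (Z(U, o) = -5 + 6 = 1)
b = 5 (b = 5 + 0*(-5) = 5 + 0 = 5)
z(c, p) = 5
z((4 + Z(5, -2))*(-3 + 6), -3)*678 = 5*678 = 3390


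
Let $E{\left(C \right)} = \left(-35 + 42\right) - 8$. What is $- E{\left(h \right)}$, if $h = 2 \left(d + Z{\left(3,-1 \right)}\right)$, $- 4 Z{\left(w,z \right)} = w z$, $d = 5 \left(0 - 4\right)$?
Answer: $1$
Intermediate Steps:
$d = -20$ ($d = 5 \left(-4\right) = -20$)
$Z{\left(w,z \right)} = - \frac{w z}{4}$
$h = - \frac{77}{2}$ ($h = 2 \left(-20 - \frac{3}{4} \left(-1\right)\right) = 2 \left(-20 + \frac{3}{4}\right) = 2 \left(- \frac{77}{4}\right) = - \frac{77}{2} \approx -38.5$)
$E{\left(C \right)} = -1$ ($E{\left(C \right)} = 7 - 8 = -1$)
$- E{\left(h \right)} = \left(-1\right) \left(-1\right) = 1$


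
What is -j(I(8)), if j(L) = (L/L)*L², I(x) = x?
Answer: -64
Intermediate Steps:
j(L) = L² (j(L) = 1*L² = L²)
-j(I(8)) = -1*8² = -1*64 = -64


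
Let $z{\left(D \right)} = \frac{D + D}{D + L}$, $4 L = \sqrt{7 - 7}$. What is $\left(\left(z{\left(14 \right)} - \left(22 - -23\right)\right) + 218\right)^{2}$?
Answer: $30625$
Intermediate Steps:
$L = 0$ ($L = \frac{\sqrt{7 - 7}}{4} = \frac{\sqrt{0}}{4} = \frac{1}{4} \cdot 0 = 0$)
$z{\left(D \right)} = 2$ ($z{\left(D \right)} = \frac{D + D}{D + 0} = \frac{2 D}{D} = 2$)
$\left(\left(z{\left(14 \right)} - \left(22 - -23\right)\right) + 218\right)^{2} = \left(\left(2 - \left(22 - -23\right)\right) + 218\right)^{2} = \left(\left(2 - \left(22 + 23\right)\right) + 218\right)^{2} = \left(\left(2 - 45\right) + 218\right)^{2} = \left(-43 + 218\right)^{2} = 175^{2} = 30625$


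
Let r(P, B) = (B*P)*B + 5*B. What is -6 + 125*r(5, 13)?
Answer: 113744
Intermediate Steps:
r(P, B) = 5*B + P*B² (r(P, B) = P*B² + 5*B = 5*B + P*B²)
-6 + 125*r(5, 13) = -6 + 125*(13*(5 + 13*5)) = -6 + 125*(13*(5 + 65)) = -6 + 125*(13*70) = -6 + 125*910 = -6 + 113750 = 113744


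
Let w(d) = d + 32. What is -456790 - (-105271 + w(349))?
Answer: -351900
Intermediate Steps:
w(d) = 32 + d
-456790 - (-105271 + w(349)) = -456790 - (-105271 + (32 + 349)) = -456790 - (-105271 + 381) = -456790 - 1*(-104890) = -456790 + 104890 = -351900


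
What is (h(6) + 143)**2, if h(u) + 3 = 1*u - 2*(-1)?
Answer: 21904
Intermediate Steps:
h(u) = -1 + u (h(u) = -3 + (1*u - 2*(-1)) = -3 + (u + 2) = -3 + (2 + u) = -1 + u)
(h(6) + 143)**2 = ((-1 + 6) + 143)**2 = (5 + 143)**2 = 148**2 = 21904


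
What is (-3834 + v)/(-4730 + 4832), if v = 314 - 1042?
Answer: -2281/51 ≈ -44.725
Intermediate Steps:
v = -728
(-3834 + v)/(-4730 + 4832) = (-3834 - 728)/(-4730 + 4832) = -4562/102 = -4562*1/102 = -2281/51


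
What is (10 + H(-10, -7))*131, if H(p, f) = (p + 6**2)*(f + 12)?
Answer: 18340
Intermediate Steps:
H(p, f) = (12 + f)*(36 + p) (H(p, f) = (p + 36)*(12 + f) = (36 + p)*(12 + f) = (12 + f)*(36 + p))
(10 + H(-10, -7))*131 = (10 + (432 + 12*(-10) + 36*(-7) - 7*(-10)))*131 = (10 + (432 - 120 - 252 + 70))*131 = (10 + 130)*131 = 140*131 = 18340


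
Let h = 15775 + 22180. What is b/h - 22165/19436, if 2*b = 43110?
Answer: -84465919/147538676 ≈ -0.57250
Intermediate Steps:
b = 21555 (b = (½)*43110 = 21555)
h = 37955
b/h - 22165/19436 = 21555/37955 - 22165/19436 = 21555*(1/37955) - 22165*1/19436 = 4311/7591 - 22165/19436 = -84465919/147538676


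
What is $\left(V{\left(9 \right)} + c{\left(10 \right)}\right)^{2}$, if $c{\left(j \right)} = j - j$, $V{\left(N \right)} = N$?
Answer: $81$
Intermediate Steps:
$c{\left(j \right)} = 0$
$\left(V{\left(9 \right)} + c{\left(10 \right)}\right)^{2} = \left(9 + 0\right)^{2} = 9^{2} = 81$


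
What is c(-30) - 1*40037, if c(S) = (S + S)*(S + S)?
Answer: -36437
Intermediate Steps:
c(S) = 4*S² (c(S) = (2*S)*(2*S) = 4*S²)
c(-30) - 1*40037 = 4*(-30)² - 1*40037 = 4*900 - 40037 = 3600 - 40037 = -36437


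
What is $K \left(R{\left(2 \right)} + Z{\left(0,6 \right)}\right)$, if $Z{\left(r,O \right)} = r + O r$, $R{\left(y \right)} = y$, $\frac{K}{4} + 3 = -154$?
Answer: $-1256$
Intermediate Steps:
$K = -628$ ($K = -12 + 4 \left(-154\right) = -12 - 616 = -628$)
$K \left(R{\left(2 \right)} + Z{\left(0,6 \right)}\right) = - 628 \left(2 + 0 \left(1 + 6\right)\right) = - 628 \left(2 + 0 \cdot 7\right) = - 628 \left(2 + 0\right) = \left(-628\right) 2 = -1256$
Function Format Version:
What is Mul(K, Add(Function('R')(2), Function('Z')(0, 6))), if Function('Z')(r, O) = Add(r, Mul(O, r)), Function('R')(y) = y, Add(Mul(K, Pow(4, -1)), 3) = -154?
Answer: -1256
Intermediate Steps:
K = -628 (K = Add(-12, Mul(4, -154)) = Add(-12, -616) = -628)
Mul(K, Add(Function('R')(2), Function('Z')(0, 6))) = Mul(-628, Add(2, Mul(0, Add(1, 6)))) = Mul(-628, Add(2, Mul(0, 7))) = Mul(-628, Add(2, 0)) = Mul(-628, 2) = -1256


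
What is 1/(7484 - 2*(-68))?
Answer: 1/7620 ≈ 0.00013123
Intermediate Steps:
1/(7484 - 2*(-68)) = 1/(7484 + 136) = 1/7620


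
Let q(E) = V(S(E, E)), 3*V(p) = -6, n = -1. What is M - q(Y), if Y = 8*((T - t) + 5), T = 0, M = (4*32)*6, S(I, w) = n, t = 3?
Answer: 770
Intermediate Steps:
S(I, w) = -1
V(p) = -2 (V(p) = (⅓)*(-6) = -2)
M = 768 (M = 128*6 = 768)
Y = 16 (Y = 8*((0 - 1*3) + 5) = 8*((0 - 3) + 5) = 8*(-3 + 5) = 8*2 = 16)
q(E) = -2
M - q(Y) = 768 - 1*(-2) = 768 + 2 = 770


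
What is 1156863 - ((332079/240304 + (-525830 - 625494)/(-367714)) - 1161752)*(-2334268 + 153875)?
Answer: -111914791997290546748601/44181572528 ≈ -2.5331e+12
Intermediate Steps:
1156863 - ((332079/240304 + (-525830 - 625494)/(-367714)) - 1161752)*(-2334268 + 153875) = 1156863 - ((332079*(1/240304) - 1151324*(-1/367714)) - 1161752)*(-2180393) = 1156863 - ((332079/240304 + 575662/183857) - 1161752)*(-2180393) = 1156863 - (199388929951/44181572528 - 1161752)*(-2180393) = 1156863 - (-51327830858619105)*(-2180393)/44181572528 = 1156863 - 1*111914843109317086208265/44181572528 = 1156863 - 111914843109317086208265/44181572528 = -111914791997290546748601/44181572528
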